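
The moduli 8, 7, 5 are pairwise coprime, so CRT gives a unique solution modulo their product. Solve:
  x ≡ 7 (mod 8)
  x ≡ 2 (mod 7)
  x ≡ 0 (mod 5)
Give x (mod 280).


Moduli 8, 7, 5 are pairwise coprime; by CRT there is a unique solution modulo M = 8 · 7 · 5 = 280.
Solve pairwise, accumulating the modulus:
  Start with x ≡ 7 (mod 8).
  Combine with x ≡ 2 (mod 7): since gcd(8, 7) = 1, we get a unique residue mod 56.
    Write x = 7 + 8·t and substitute into x ≡ 2 (mod 7): 8·t ≡ 2 − 7 = -5 (mod 7).
    Reduce coefficients mod 7: 1·t ≡ 2 (mod 7).
    So t ≡ 2 (mod 7).
    Then x = 7 + 8·2 = 23, valid modulo lcm(8, 7) = 56: x ≡ 23 (mod 56).
  Combine with x ≡ 0 (mod 5): since gcd(56, 5) = 1, we get a unique residue mod 280.
    Write x = 23 + 56·t and substitute into x ≡ 0 (mod 5): 56·t ≡ 0 − 23 = -23 (mod 5).
    Reduce coefficients mod 5: 1·t ≡ 2 (mod 5).
    So t ≡ 2 (mod 5).
    Then x = 23 + 56·2 = 135, valid modulo lcm(56, 5) = 280: x ≡ 135 (mod 280).
Verify: 135 mod 8 = 7 ✓, 135 mod 7 = 2 ✓, 135 mod 5 = 0 ✓.

x ≡ 135 (mod 280).


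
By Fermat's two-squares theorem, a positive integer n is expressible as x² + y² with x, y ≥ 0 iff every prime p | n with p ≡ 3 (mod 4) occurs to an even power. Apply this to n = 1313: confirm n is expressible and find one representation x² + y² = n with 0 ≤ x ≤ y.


Step 1: Factor n = 1313 = 13 · 101.
Step 2: Check the mod-4 condition on each prime factor: 13 ≡ 1 (mod 4), exponent 1; 101 ≡ 1 (mod 4), exponent 1.
All primes ≡ 3 (mod 4) appear to even exponent (or don't appear), so by the two-squares theorem n IS expressible as a sum of two squares.
Step 3: Build a representation. Here n = 13 · 101 is a product of primes ≡ 1 (mod 4). Each prime p ≡ 1 (mod 4) is itself a sum of two squares; find a² by testing p − a² for a perfect square:
  13: 13 − 1² = 12, 13 − 2² = 9 = 3² ⇒ 13 = 2² + 3².
  101: 101 − 1² = 100 = 10² ⇒ 101 = 1² + 10².
  Combine using the Brahmagupta–Fibonacci identity (a² + b²)(c² + d²) = (ac − bd)² + (ad + bc)² = (ac + bd)² + (ad − bc)²:
  13 · 101 = 1313: from (2² + 3²)(1² + 10²), take (2·1 − 3·10, 2·10 + 3·1) = (2 − 30, 20 + 3) = (-28, 23); dropping signs (only squares matter) gives (28, 23); check 28² + 23² = 784 + 529 = 1313 ✓.
Step 4: Order so x ≤ y and verify: 23² + 28² = 529 + 784 = 1313 = n. ✓

n = 1313 = 23² + 28² (one valid representation with x ≤ y).


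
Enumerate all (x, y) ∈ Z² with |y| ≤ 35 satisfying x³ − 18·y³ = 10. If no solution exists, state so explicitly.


The equation is x³ - 18y³ = 10. For fixed y, x³ = 18·y³ + 10, so a solution requires the RHS to be a perfect cube.
Strategy: iterate y from -35 to 35, compute RHS = 18·y³ + 10, and check whether it is a (positive or negative) perfect cube.
Check small values of y:
  y = 0: RHS = 10 is not a perfect cube.
  y = 1: RHS = 28 is not a perfect cube.
  y = -1: RHS = -8 = (-2)³ ⇒ x = -2 works.
  y = 2: RHS = 154 is not a perfect cube.
  y = -2: RHS = -134 is not a perfect cube.
  y = 3: RHS = 496 is not a perfect cube.
  y = -3: RHS = -476 is not a perfect cube.
Continuing the search up to |y| = 35 finds no further solutions beyond those listed.
Collected solutions: (-2, -1).

Solutions (with |y| ≤ 35): (-2, -1).


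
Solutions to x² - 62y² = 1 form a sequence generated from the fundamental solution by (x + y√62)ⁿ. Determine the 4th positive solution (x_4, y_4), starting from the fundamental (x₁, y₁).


Step 1: Find the fundamental solution (x₁, y₁) of x² - 62y² = 1.
  Expand √62 as a continued fraction. a₀ = ⌊√62⌋ = 7; iterate m_{k+1} = d_k·a_k − m_k, d_{k+1} = (62 − m_{k+1}²)/d_k, a_{k+1} = ⌊(a₀ + m_{k+1})/d_{k+1}⌋ (starting m₀ = 0, d₀ = 1), with convergents p_k = a_k·p_{k-1} + p_{k-2}, q_k = a_k·q_{k-1} + q_{k-2} (p₋₁ = 1, q₋₁ = 0):
  k = 0: a₀ = 7; p₀/q₀ = 7/1; p₀² − 62·q₀² = 49 − 62 = -13.
  k = 1: m = 7, d = 13, a = ⌊(7 + 7)/13⌋ = 1; p/q = (1·7 + 1)/(1·1 + 0) = 8/1; p² − 62·q² = 64 − 62 = 2.
  k = 2: m = 6, d = 2, a = ⌊(7 + 6)/2⌋ = 6; p/q = (6·8 + 7)/(6·1 + 1) = 55/7; p² − 62·q² = 3025 − 3038 = -13.
  k = 3: m = 6, d = 13, a = ⌊(7 + 6)/13⌋ = 1; p/q = (1·55 + 8)/(1·7 + 1) = 63/8; p² − 62·q² = 3969 − 3968 = 1.
  The first convergent with p² − 62·q² = 1 gives the fundamental solution (x₁, y₁) = (63, 8).
Step 2: Apply the recurrence (x_{n+1}, y_{n+1}) = (x₁x_n + 62y₁y_n, x₁y_n + y₁x_n) repeatedly.
  From (x_1, y_1) = (63, 8): x_2 = 63·63 + 62·8·8 = 7937; y_2 = 63·8 + 8·63 = 1008.
  From (x_2, y_2) = (7937, 1008): x_3 = 63·7937 + 62·8·1008 = 999999; y_3 = 63·1008 + 8·7937 = 127000.
  From (x_3, y_3) = (999999, 127000): x_4 = 63·999999 + 62·8·127000 = 125991937; y_4 = 63·127000 + 8·999999 = 16000992.
Step 3: Verify x_4² - 62·y_4² = 15873968189011969 - 15873968189011968 = 1 (should be 1). ✓

(x_1, y_1) = (63, 8); (x_4, y_4) = (125991937, 16000992).


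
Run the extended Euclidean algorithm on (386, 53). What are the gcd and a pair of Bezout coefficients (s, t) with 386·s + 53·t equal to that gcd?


Euclidean algorithm on (386, 53) — divide until remainder is 0:
  386 = 7 · 53 + 15
  53 = 3 · 15 + 8
  15 = 1 · 8 + 7
  8 = 1 · 7 + 1
  7 = 7 · 1 + 0
gcd(386, 53) = 1.
Track Bezout coefficients alongside the remainders: start with r₀ = 386 = a·1 + b·0 (s = 1, t = 0) and r₁ = 53 = a·0 + b·1 (s = 0, t = 1); each new remainder r_{k+1} = r_{k-1} − q_k·r_k inherits s_{k+1} = s_{k-1} − q_k·s_k, t_{k+1} = t_{k-1} − q_k·t_k, so r_k = a·s_k + b·t_k at every step:
  q = 7: r = 15, s = 1 − 7·0 = 1, t = 0 − 7·1 = -7  (check: 386·1 + 53·(-7) = 15)
  q = 3: r = 8, s = 0 − 3·1 = -3, t = 1 − 3·(-7) = 22  (check: 386·(-3) + 53·22 = 8)
  q = 1: r = 7, s = 1 − 1·(-3) = 4, t = -7 − 1·22 = -29  (check: 386·4 + 53·(-29) = 7)
  q = 1: r = 1, s = -3 − 1·4 = -7, t = 22 − 1·(-29) = 51  (check: 386·(-7) + 53·51 = 1)
The row with r = 1 (the gcd) gives the Bezout coefficients s = -7, t = 51.
Result: 386 · (-7) + 53 · (51) = 1.

gcd(386, 53) = 1; s = -7, t = 51 (check: 386·(-7) + 53·51 = 1).


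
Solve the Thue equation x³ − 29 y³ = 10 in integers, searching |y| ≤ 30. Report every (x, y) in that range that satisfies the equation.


The equation is x³ - 29y³ = 10. For fixed y, x³ = 29·y³ + 10, so a solution requires the RHS to be a perfect cube.
Strategy: iterate y from -30 to 30, compute RHS = 29·y³ + 10, and check whether it is a (positive or negative) perfect cube.
Check small values of y:
  y = 0: RHS = 10 is not a perfect cube.
  y = 1: RHS = 39 is not a perfect cube.
  y = -1: RHS = -19 is not a perfect cube.
  y = 2: RHS = 242 is not a perfect cube.
  y = -2: RHS = -222 is not a perfect cube.
  y = 3: RHS = 793 is not a perfect cube.
  y = -3: RHS = -773 is not a perfect cube.
Continuing the search up to |y| = 30 finds no solutions either.
No (x, y) in the scanned range satisfies the equation.

No integer solutions with |y| ≤ 30.


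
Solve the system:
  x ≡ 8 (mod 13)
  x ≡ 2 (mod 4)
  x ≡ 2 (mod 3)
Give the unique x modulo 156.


Moduli 13, 4, 3 are pairwise coprime; by CRT there is a unique solution modulo M = 13 · 4 · 3 = 156.
Solve pairwise, accumulating the modulus:
  Start with x ≡ 8 (mod 13).
  Combine with x ≡ 2 (mod 4): since gcd(13, 4) = 1, we get a unique residue mod 52.
    Write x = 8 + 13·t and substitute into x ≡ 2 (mod 4): 13·t ≡ 2 − 8 = -6 (mod 4).
    Reduce coefficients mod 4: 1·t ≡ 2 (mod 4).
    So t ≡ 2 (mod 4).
    Then x = 8 + 13·2 = 34, valid modulo lcm(13, 4) = 52: x ≡ 34 (mod 52).
  Combine with x ≡ 2 (mod 3): since gcd(52, 3) = 1, we get a unique residue mod 156.
    Write x = 34 + 52·t and substitute into x ≡ 2 (mod 3): 52·t ≡ 2 − 34 = -32 (mod 3).
    Reduce coefficients mod 3: 1·t ≡ 1 (mod 3).
    So t ≡ 1 (mod 3).
    Then x = 34 + 52·1 = 86, valid modulo lcm(52, 3) = 156: x ≡ 86 (mod 156).
Verify: 86 mod 13 = 8 ✓, 86 mod 4 = 2 ✓, 86 mod 3 = 2 ✓.

x ≡ 86 (mod 156).


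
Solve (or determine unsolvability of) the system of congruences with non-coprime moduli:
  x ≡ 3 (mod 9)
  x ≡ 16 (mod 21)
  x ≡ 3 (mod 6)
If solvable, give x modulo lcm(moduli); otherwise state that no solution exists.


Moduli 9, 21, 6 are not pairwise coprime, so CRT works modulo lcm(m_i) when all pairwise compatibility conditions hold.
Pairwise compatibility: gcd(m_i, m_j) must divide a_i - a_j for every pair.
Merge one congruence at a time:
  Start: x ≡ 3 (mod 9).
  Combine with x ≡ 16 (mod 21): gcd(9, 21) = 3, and 16 - 3 = 13 is NOT divisible by 3.
    ⇒ system is inconsistent (no integer solution).

No solution (the system is inconsistent).


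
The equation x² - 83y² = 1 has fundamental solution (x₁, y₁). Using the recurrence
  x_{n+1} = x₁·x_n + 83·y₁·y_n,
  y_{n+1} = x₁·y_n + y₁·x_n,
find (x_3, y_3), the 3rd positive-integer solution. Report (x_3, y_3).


Step 1: Find the fundamental solution (x₁, y₁) of x² - 83y² = 1.
  Expand √83 as a continued fraction. a₀ = ⌊√83⌋ = 9; iterate m_{k+1} = d_k·a_k − m_k, d_{k+1} = (83 − m_{k+1}²)/d_k, a_{k+1} = ⌊(a₀ + m_{k+1})/d_{k+1}⌋ (starting m₀ = 0, d₀ = 1), with convergents p_k = a_k·p_{k-1} + p_{k-2}, q_k = a_k·q_{k-1} + q_{k-2} (p₋₁ = 1, q₋₁ = 0):
  k = 0: a₀ = 9; p₀/q₀ = 9/1; p₀² − 83·q₀² = 81 − 83 = -2.
  k = 1: m = 9, d = 2, a = ⌊(9 + 9)/2⌋ = 9; p/q = (9·9 + 1)/(9·1 + 0) = 82/9; p² − 83·q² = 6724 − 6723 = 1.
  The first convergent with p² − 83·q² = 1 gives the fundamental solution (x₁, y₁) = (82, 9).
Step 2: Apply the recurrence (x_{n+1}, y_{n+1}) = (x₁x_n + 83y₁y_n, x₁y_n + y₁x_n) repeatedly.
  From (x_1, y_1) = (82, 9): x_2 = 82·82 + 83·9·9 = 13447; y_2 = 82·9 + 9·82 = 1476.
  From (x_2, y_2) = (13447, 1476): x_3 = 82·13447 + 83·9·1476 = 2205226; y_3 = 82·1476 + 9·13447 = 242055.
Step 3: Verify x_3² - 83·y_3² = 4863021711076 - 4863021711075 = 1 (should be 1). ✓

(x_1, y_1) = (82, 9); (x_3, y_3) = (2205226, 242055).


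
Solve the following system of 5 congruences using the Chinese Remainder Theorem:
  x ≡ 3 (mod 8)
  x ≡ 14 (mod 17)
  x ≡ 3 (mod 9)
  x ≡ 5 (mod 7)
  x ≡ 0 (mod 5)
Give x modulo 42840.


Product of moduli M = 8 · 17 · 9 · 7 · 5 = 42840.
Merge one congruence at a time:
  Start: x ≡ 3 (mod 8).
  Combine with x ≡ 14 (mod 17); new modulus lcm = 136.
    Write x = 3 + 8·t and substitute into x ≡ 14 (mod 17): 8·t ≡ 14 − 3 = 11 (mod 17).
    The inverse of 8 mod 17 is 15 (since 8·15 = 120 = 7·17 + 1), so t ≡ 15·11 = 165 ≡ 12 (mod 17).
    Then x = 3 + 8·12 = 99, valid modulo lcm(8, 17) = 136: x ≡ 99 (mod 136).
  Combine with x ≡ 3 (mod 9); new modulus lcm = 1224.
    Write x = 99 + 136·t and substitute into x ≡ 3 (mod 9): 136·t ≡ 3 − 99 = -96 (mod 9).
    Reduce coefficients mod 9: 1·t ≡ 3 (mod 9).
    So t ≡ 3 (mod 9).
    Then x = 99 + 136·3 = 507, valid modulo lcm(136, 9) = 1224: x ≡ 507 (mod 1224).
  Combine with x ≡ 5 (mod 7); new modulus lcm = 8568.
    Write x = 507 + 1224·t and substitute into x ≡ 5 (mod 7): 1224·t ≡ 5 − 507 = -502 (mod 7).
    Reduce coefficients mod 7: 6·t ≡ 2 (mod 7).
    The inverse of 6 mod 7 is 6 (since 6·6 = 36 = 5·7 + 1), so t ≡ 6·2 = 12 ≡ 5 (mod 7).
    Then x = 507 + 1224·5 = 6627, valid modulo lcm(1224, 7) = 8568: x ≡ 6627 (mod 8568).
  Combine with x ≡ 0 (mod 5); new modulus lcm = 42840.
    Write x = 6627 + 8568·t and substitute into x ≡ 0 (mod 5): 8568·t ≡ 0 − 6627 = -6627 (mod 5).
    Reduce coefficients mod 5: 3·t ≡ 3 (mod 5).
    The inverse of 3 mod 5 is 2 (since 3·2 = 6 = 1·5 + 1), so t ≡ 2·3 = 6 ≡ 1 (mod 5).
    Then x = 6627 + 8568·1 = 15195, valid modulo lcm(8568, 5) = 42840: x ≡ 15195 (mod 42840).
Verify against each original: 15195 mod 8 = 3, 15195 mod 17 = 14, 15195 mod 9 = 3, 15195 mod 7 = 5, 15195 mod 5 = 0.

x ≡ 15195 (mod 42840).


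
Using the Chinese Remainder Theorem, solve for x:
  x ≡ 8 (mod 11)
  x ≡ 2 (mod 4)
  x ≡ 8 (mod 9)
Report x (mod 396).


Moduli 11, 4, 9 are pairwise coprime; by CRT there is a unique solution modulo M = 11 · 4 · 9 = 396.
Solve pairwise, accumulating the modulus:
  Start with x ≡ 8 (mod 11).
  Combine with x ≡ 2 (mod 4): since gcd(11, 4) = 1, we get a unique residue mod 44.
    Write x = 8 + 11·t and substitute into x ≡ 2 (mod 4): 11·t ≡ 2 − 8 = -6 (mod 4).
    Reduce coefficients mod 4: 3·t ≡ 2 (mod 4).
    The inverse of 3 mod 4 is 3 (since 3·3 = 9 = 2·4 + 1), so t ≡ 3·2 = 6 ≡ 2 (mod 4).
    Then x = 8 + 11·2 = 30, valid modulo lcm(11, 4) = 44: x ≡ 30 (mod 44).
  Combine with x ≡ 8 (mod 9): since gcd(44, 9) = 1, we get a unique residue mod 396.
    Write x = 30 + 44·t and substitute into x ≡ 8 (mod 9): 44·t ≡ 8 − 30 = -22 (mod 9).
    Reduce coefficients mod 9: 8·t ≡ 5 (mod 9).
    The inverse of 8 mod 9 is 8 (since 8·8 = 64 = 7·9 + 1), so t ≡ 8·5 = 40 ≡ 4 (mod 9).
    Then x = 30 + 44·4 = 206, valid modulo lcm(44, 9) = 396: x ≡ 206 (mod 396).
Verify: 206 mod 11 = 8 ✓, 206 mod 4 = 2 ✓, 206 mod 9 = 8 ✓.

x ≡ 206 (mod 396).


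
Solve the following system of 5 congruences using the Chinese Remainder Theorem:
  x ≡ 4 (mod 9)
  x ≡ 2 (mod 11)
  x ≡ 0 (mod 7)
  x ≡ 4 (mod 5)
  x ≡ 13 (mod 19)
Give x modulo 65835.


Product of moduli M = 9 · 11 · 7 · 5 · 19 = 65835.
Merge one congruence at a time:
  Start: x ≡ 4 (mod 9).
  Combine with x ≡ 2 (mod 11); new modulus lcm = 99.
    Write x = 4 + 9·t and substitute into x ≡ 2 (mod 11): 9·t ≡ 2 − 4 = -2 (mod 11).
    Reduce coefficients mod 11: 9·t ≡ 9 (mod 11).
    The inverse of 9 mod 11 is 5 (since 9·5 = 45 = 4·11 + 1), so t ≡ 5·9 = 45 ≡ 1 (mod 11).
    Then x = 4 + 9·1 = 13, valid modulo lcm(9, 11) = 99: x ≡ 13 (mod 99).
  Combine with x ≡ 0 (mod 7); new modulus lcm = 693.
    Write x = 13 + 99·t and substitute into x ≡ 0 (mod 7): 99·t ≡ 0 − 13 = -13 (mod 7).
    Reduce coefficients mod 7: 1·t ≡ 1 (mod 7).
    So t ≡ 1 (mod 7).
    Then x = 13 + 99·1 = 112, valid modulo lcm(99, 7) = 693: x ≡ 112 (mod 693).
  Combine with x ≡ 4 (mod 5); new modulus lcm = 3465.
    Write x = 112 + 693·t and substitute into x ≡ 4 (mod 5): 693·t ≡ 4 − 112 = -108 (mod 5).
    Reduce coefficients mod 5: 3·t ≡ 2 (mod 5).
    The inverse of 3 mod 5 is 2 (since 3·2 = 6 = 1·5 + 1), so t ≡ 2·2 = 4 ≡ 4 (mod 5).
    Then x = 112 + 693·4 = 2884, valid modulo lcm(693, 5) = 3465: x ≡ 2884 (mod 3465).
  Combine with x ≡ 13 (mod 19); new modulus lcm = 65835.
    Write x = 2884 + 3465·t and substitute into x ≡ 13 (mod 19): 3465·t ≡ 13 − 2884 = -2871 (mod 19).
    Reduce coefficients mod 19: 7·t ≡ 17 (mod 19).
    The inverse of 7 mod 19 is 11 (since 7·11 = 77 = 4·19 + 1), so t ≡ 11·17 = 187 ≡ 16 (mod 19).
    Then x = 2884 + 3465·16 = 58324, valid modulo lcm(3465, 19) = 65835: x ≡ 58324 (mod 65835).
Verify against each original: 58324 mod 9 = 4, 58324 mod 11 = 2, 58324 mod 7 = 0, 58324 mod 5 = 4, 58324 mod 19 = 13.

x ≡ 58324 (mod 65835).


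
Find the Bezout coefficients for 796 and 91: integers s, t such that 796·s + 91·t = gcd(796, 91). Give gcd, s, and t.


Euclidean algorithm on (796, 91) — divide until remainder is 0:
  796 = 8 · 91 + 68
  91 = 1 · 68 + 23
  68 = 2 · 23 + 22
  23 = 1 · 22 + 1
  22 = 22 · 1 + 0
gcd(796, 91) = 1.
Track Bezout coefficients alongside the remainders: start with r₀ = 796 = a·1 + b·0 (s = 1, t = 0) and r₁ = 91 = a·0 + b·1 (s = 0, t = 1); each new remainder r_{k+1} = r_{k-1} − q_k·r_k inherits s_{k+1} = s_{k-1} − q_k·s_k, t_{k+1} = t_{k-1} − q_k·t_k, so r_k = a·s_k + b·t_k at every step:
  q = 8: r = 68, s = 1 − 8·0 = 1, t = 0 − 8·1 = -8  (check: 796·1 + 91·(-8) = 68)
  q = 1: r = 23, s = 0 − 1·1 = -1, t = 1 − 1·(-8) = 9  (check: 796·(-1) + 91·9 = 23)
  q = 2: r = 22, s = 1 − 2·(-1) = 3, t = -8 − 2·9 = -26  (check: 796·3 + 91·(-26) = 22)
  q = 1: r = 1, s = -1 − 1·3 = -4, t = 9 − 1·(-26) = 35  (check: 796·(-4) + 91·35 = 1)
The row with r = 1 (the gcd) gives the Bezout coefficients s = -4, t = 35.
Result: 796 · (-4) + 91 · (35) = 1.

gcd(796, 91) = 1; s = -4, t = 35 (check: 796·(-4) + 91·35 = 1).


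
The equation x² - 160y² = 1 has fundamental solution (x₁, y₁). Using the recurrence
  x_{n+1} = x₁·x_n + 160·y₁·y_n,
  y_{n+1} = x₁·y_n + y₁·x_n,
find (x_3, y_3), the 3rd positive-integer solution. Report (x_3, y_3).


Step 1: Find the fundamental solution (x₁, y₁) of x² - 160y² = 1.
  Expand √160 as a continued fraction. a₀ = ⌊√160⌋ = 12; iterate m_{k+1} = d_k·a_k − m_k, d_{k+1} = (160 − m_{k+1}²)/d_k, a_{k+1} = ⌊(a₀ + m_{k+1})/d_{k+1}⌋ (starting m₀ = 0, d₀ = 1), with convergents p_k = a_k·p_{k-1} + p_{k-2}, q_k = a_k·q_{k-1} + q_{k-2} (p₋₁ = 1, q₋₁ = 0):
  k = 0: a₀ = 12; p₀/q₀ = 12/1; p₀² − 160·q₀² = 144 − 160 = -16.
  k = 1: m = 12, d = 16, a = ⌊(12 + 12)/16⌋ = 1; p/q = (1·12 + 1)/(1·1 + 0) = 13/1; p² − 160·q² = 169 − 160 = 9.
  k = 2: m = 4, d = 9, a = ⌊(12 + 4)/9⌋ = 1; p/q = (1·13 + 12)/(1·1 + 1) = 25/2; p² − 160·q² = 625 − 640 = -15.
  k = 3: m = 5, d = 15, a = ⌊(12 + 5)/15⌋ = 1; p/q = (1·25 + 13)/(1·2 + 1) = 38/3; p² − 160·q² = 1444 − 1440 = 4.
  k = 4: m = 10, d = 4, a = ⌊(12 + 10)/4⌋ = 5; p/q = (5·38 + 25)/(5·3 + 2) = 215/17; p² − 160·q² = 46225 − 46240 = -15.
  k = 5: m = 10, d = 15, a = ⌊(12 + 10)/15⌋ = 1; p/q = (1·215 + 38)/(1·17 + 3) = 253/20; p² − 160·q² = 64009 − 64000 = 9.
  k = 6: m = 5, d = 9, a = ⌊(12 + 5)/9⌋ = 1; p/q = (1·253 + 215)/(1·20 + 17) = 468/37; p² − 160·q² = 219024 − 219040 = -16.
  k = 7: m = 4, d = 16, a = ⌊(12 + 4)/16⌋ = 1; p/q = (1·468 + 253)/(1·37 + 20) = 721/57; p² − 160·q² = 519841 − 519840 = 1.
  The first convergent with p² − 160·q² = 1 gives the fundamental solution (x₁, y₁) = (721, 57).
Step 2: Apply the recurrence (x_{n+1}, y_{n+1}) = (x₁x_n + 160y₁y_n, x₁y_n + y₁x_n) repeatedly.
  From (x_1, y_1) = (721, 57): x_2 = 721·721 + 160·57·57 = 1039681; y_2 = 721·57 + 57·721 = 82194.
  From (x_2, y_2) = (1039681, 82194): x_3 = 721·1039681 + 160·57·82194 = 1499219281; y_3 = 721·82194 + 57·1039681 = 118523691.
Step 3: Verify x_3² - 160·y_3² = 2247658452522156961 - 2247658452522156960 = 1 (should be 1). ✓

(x_1, y_1) = (721, 57); (x_3, y_3) = (1499219281, 118523691).


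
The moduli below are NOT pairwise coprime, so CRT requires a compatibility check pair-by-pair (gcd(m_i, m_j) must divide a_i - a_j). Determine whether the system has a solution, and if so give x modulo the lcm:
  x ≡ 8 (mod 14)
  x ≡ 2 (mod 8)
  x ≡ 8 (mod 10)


Moduli 14, 8, 10 are not pairwise coprime, so CRT works modulo lcm(m_i) when all pairwise compatibility conditions hold.
Pairwise compatibility: gcd(m_i, m_j) must divide a_i - a_j for every pair.
Merge one congruence at a time:
  Start: x ≡ 8 (mod 14).
  Combine with x ≡ 2 (mod 8): gcd(14, 8) = 2; 2 - 8 = -6, which IS divisible by 2, so compatible.
    Write x = 8 + 14·t and substitute into x ≡ 2 (mod 8): 14·t ≡ 2 − 8 = -6 (mod 8).
    Divide the congruence (and modulus) by g = 2: 7·t ≡ -3 (mod 4).
    Reduce coefficients mod 4: 3·t ≡ 1 (mod 4).
    The inverse of 3 mod 4 is 3 (since 3·3 = 9 = 2·4 + 1), so t ≡ 3·1 = 3 ≡ 3 (mod 4).
    Then x = 8 + 14·3 = 50, valid modulo lcm(14, 8) = 56: x ≡ 50 (mod 56).
  Combine with x ≡ 8 (mod 10): gcd(56, 10) = 2; 8 - 50 = -42, which IS divisible by 2, so compatible.
    Write x = 50 + 56·t and substitute into x ≡ 8 (mod 10): 56·t ≡ 8 − 50 = -42 (mod 10).
    Divide the congruence (and modulus) by g = 2: 28·t ≡ -21 (mod 5).
    Reduce coefficients mod 5: 3·t ≡ 4 (mod 5).
    The inverse of 3 mod 5 is 2 (since 3·2 = 6 = 1·5 + 1), so t ≡ 2·4 = 8 ≡ 3 (mod 5).
    Then x = 50 + 56·3 = 218, valid modulo lcm(56, 10) = 280: x ≡ 218 (mod 280).
Verify: 218 mod 14 = 8, 218 mod 8 = 2, 218 mod 10 = 8.

x ≡ 218 (mod 280).


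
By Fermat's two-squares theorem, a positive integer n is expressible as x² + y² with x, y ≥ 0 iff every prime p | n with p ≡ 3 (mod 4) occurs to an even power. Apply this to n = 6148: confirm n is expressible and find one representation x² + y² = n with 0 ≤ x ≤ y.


Step 1: Factor n = 6148 = 2^2 · 29 · 53.
Step 2: Check the mod-4 condition on each prime factor: 2 = 2 (special); 29 ≡ 1 (mod 4), exponent 1; 53 ≡ 1 (mod 4), exponent 1.
All primes ≡ 3 (mod 4) appear to even exponent (or don't appear), so by the two-squares theorem n IS expressible as a sum of two squares.
Step 3: Build a representation. Group n = k² · m with k = 2 and m = 29 · 53 = 1537 (a product of primes ≡ 1 (mod 4)); a representation of m scales to one of n via (k·x)² + (k·y)² = k²(x² + y²). Each prime p ≡ 1 (mod 4) is itself a sum of two squares; find a² by testing p − a² for a perfect square:
  29: 29 − 1² = 28, 29 − 2² = 25 = 5² ⇒ 29 = 2² + 5².
  53: 53 − 1² = 52, 53 − 2² = 49 = 7² ⇒ 53 = 2² + 7².
  Combine using the Brahmagupta–Fibonacci identity (a² + b²)(c² + d²) = (ac − bd)² + (ad + bc)² = (ac + bd)² + (ad − bc)²:
  29 · 53 = 1537: from (2² + 5²)(2² + 7²), take (2·2 − 5·7, 2·7 + 5·2) = (4 − 35, 14 + 10) = (-31, 24); dropping signs (only squares matter) gives (31, 24); check 31² + 24² = 961 + 576 = 1537 ✓.
  Scale by k = 2: (2·31, 2·24) = (62, 48).
Step 4: Order so x ≤ y and verify: 48² + 62² = 2304 + 3844 = 6148 = n. ✓

n = 6148 = 48² + 62² (one valid representation with x ≤ y).


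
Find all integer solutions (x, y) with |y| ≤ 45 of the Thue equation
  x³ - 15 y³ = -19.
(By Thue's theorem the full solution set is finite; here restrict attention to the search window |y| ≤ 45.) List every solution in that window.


The equation is x³ - 15y³ = -19. For fixed y, x³ = 15·y³ − 19, so a solution requires the RHS to be a perfect cube.
Strategy: iterate y from -45 to 45, compute RHS = 15·y³ − 19, and check whether it is a (positive or negative) perfect cube.
Check small values of y:
  y = 0: RHS = -19 is not a perfect cube.
  y = 1: RHS = -4 is not a perfect cube.
  y = -1: RHS = -34 is not a perfect cube.
  y = 2: RHS = 101 is not a perfect cube.
  y = -2: RHS = -139 is not a perfect cube.
  y = 3: RHS = 386 is not a perfect cube.
  y = -3: RHS = -424 is not a perfect cube.
Continuing the search up to |y| = 45 finds no solutions either.
No (x, y) in the scanned range satisfies the equation.

No integer solutions with |y| ≤ 45.


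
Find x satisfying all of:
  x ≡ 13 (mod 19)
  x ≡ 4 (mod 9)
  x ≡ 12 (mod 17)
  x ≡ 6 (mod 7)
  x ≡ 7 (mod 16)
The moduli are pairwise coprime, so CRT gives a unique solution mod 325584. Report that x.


Product of moduli M = 19 · 9 · 17 · 7 · 16 = 325584.
Merge one congruence at a time:
  Start: x ≡ 13 (mod 19).
  Combine with x ≡ 4 (mod 9); new modulus lcm = 171.
    Write x = 13 + 19·t and substitute into x ≡ 4 (mod 9): 19·t ≡ 4 − 13 = -9 (mod 9).
    Reduce coefficients mod 9: 1·t ≡ 0 (mod 9).
    So t ≡ 0 (mod 9).
    Then x = 13 + 19·0 = 13, valid modulo lcm(19, 9) = 171: x ≡ 13 (mod 171).
  Combine with x ≡ 12 (mod 17); new modulus lcm = 2907.
    Write x = 13 + 171·t and substitute into x ≡ 12 (mod 17): 171·t ≡ 12 − 13 = -1 (mod 17).
    Reduce coefficients mod 17: 1·t ≡ 16 (mod 17).
    So t ≡ 16 (mod 17).
    Then x = 13 + 171·16 = 2749, valid modulo lcm(171, 17) = 2907: x ≡ 2749 (mod 2907).
  Combine with x ≡ 6 (mod 7); new modulus lcm = 20349.
    Write x = 2749 + 2907·t and substitute into x ≡ 6 (mod 7): 2907·t ≡ 6 − 2749 = -2743 (mod 7).
    Reduce coefficients mod 7: 2·t ≡ 1 (mod 7).
    The inverse of 2 mod 7 is 4 (since 2·4 = 8 = 1·7 + 1), so t ≡ 4·1 = 4 ≡ 4 (mod 7).
    Then x = 2749 + 2907·4 = 14377, valid modulo lcm(2907, 7) = 20349: x ≡ 14377 (mod 20349).
  Combine with x ≡ 7 (mod 16); new modulus lcm = 325584.
    Write x = 14377 + 20349·t and substitute into x ≡ 7 (mod 16): 20349·t ≡ 7 − 14377 = -14370 (mod 16).
    Reduce coefficients mod 16: 13·t ≡ 14 (mod 16).
    The inverse of 13 mod 16 is 5 (since 13·5 = 65 = 4·16 + 1), so t ≡ 5·14 = 70 ≡ 6 (mod 16).
    Then x = 14377 + 20349·6 = 136471, valid modulo lcm(20349, 16) = 325584: x ≡ 136471 (mod 325584).
Verify against each original: 136471 mod 19 = 13, 136471 mod 9 = 4, 136471 mod 17 = 12, 136471 mod 7 = 6, 136471 mod 16 = 7.

x ≡ 136471 (mod 325584).


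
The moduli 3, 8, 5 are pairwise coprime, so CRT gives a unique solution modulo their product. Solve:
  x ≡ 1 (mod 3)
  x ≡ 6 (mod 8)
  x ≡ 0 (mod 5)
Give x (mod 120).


Moduli 3, 8, 5 are pairwise coprime; by CRT there is a unique solution modulo M = 3 · 8 · 5 = 120.
Solve pairwise, accumulating the modulus:
  Start with x ≡ 1 (mod 3).
  Combine with x ≡ 6 (mod 8): since gcd(3, 8) = 1, we get a unique residue mod 24.
    Write x = 1 + 3·t and substitute into x ≡ 6 (mod 8): 3·t ≡ 6 − 1 = 5 (mod 8).
    The inverse of 3 mod 8 is 3 (since 3·3 = 9 = 1·8 + 1), so t ≡ 3·5 = 15 ≡ 7 (mod 8).
    Then x = 1 + 3·7 = 22, valid modulo lcm(3, 8) = 24: x ≡ 22 (mod 24).
  Combine with x ≡ 0 (mod 5): since gcd(24, 5) = 1, we get a unique residue mod 120.
    Write x = 22 + 24·t and substitute into x ≡ 0 (mod 5): 24·t ≡ 0 − 22 = -22 (mod 5).
    Reduce coefficients mod 5: 4·t ≡ 3 (mod 5).
    The inverse of 4 mod 5 is 4 (since 4·4 = 16 = 3·5 + 1), so t ≡ 4·3 = 12 ≡ 2 (mod 5).
    Then x = 22 + 24·2 = 70, valid modulo lcm(24, 5) = 120: x ≡ 70 (mod 120).
Verify: 70 mod 3 = 1 ✓, 70 mod 8 = 6 ✓, 70 mod 5 = 0 ✓.

x ≡ 70 (mod 120).


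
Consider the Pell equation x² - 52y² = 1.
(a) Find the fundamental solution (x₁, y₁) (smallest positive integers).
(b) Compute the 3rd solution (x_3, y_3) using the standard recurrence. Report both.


Step 1: Find the fundamental solution (x₁, y₁) of x² - 52y² = 1.
  Expand √52 as a continued fraction. a₀ = ⌊√52⌋ = 7; iterate m_{k+1} = d_k·a_k − m_k, d_{k+1} = (52 − m_{k+1}²)/d_k, a_{k+1} = ⌊(a₀ + m_{k+1})/d_{k+1}⌋ (starting m₀ = 0, d₀ = 1), with convergents p_k = a_k·p_{k-1} + p_{k-2}, q_k = a_k·q_{k-1} + q_{k-2} (p₋₁ = 1, q₋₁ = 0):
  k = 0: a₀ = 7; p₀/q₀ = 7/1; p₀² − 52·q₀² = 49 − 52 = -3.
  k = 1: m = 7, d = 3, a = ⌊(7 + 7)/3⌋ = 4; p/q = (4·7 + 1)/(4·1 + 0) = 29/4; p² − 52·q² = 841 − 832 = 9.
  k = 2: m = 5, d = 9, a = ⌊(7 + 5)/9⌋ = 1; p/q = (1·29 + 7)/(1·4 + 1) = 36/5; p² − 52·q² = 1296 − 1300 = -4.
  k = 3: m = 4, d = 4, a = ⌊(7 + 4)/4⌋ = 2; p/q = (2·36 + 29)/(2·5 + 4) = 101/14; p² − 52·q² = 10201 − 10192 = 9.
  k = 4: m = 4, d = 9, a = ⌊(7 + 4)/9⌋ = 1; p/q = (1·101 + 36)/(1·14 + 5) = 137/19; p² − 52·q² = 18769 − 18772 = -3.
  k = 5: m = 5, d = 3, a = ⌊(7 + 5)/3⌋ = 4; p/q = (4·137 + 101)/(4·19 + 14) = 649/90; p² − 52·q² = 421201 − 421200 = 1.
  The first convergent with p² − 52·q² = 1 gives the fundamental solution (x₁, y₁) = (649, 90).
Step 2: Apply the recurrence (x_{n+1}, y_{n+1}) = (x₁x_n + 52y₁y_n, x₁y_n + y₁x_n) repeatedly.
  From (x_1, y_1) = (649, 90): x_2 = 649·649 + 52·90·90 = 842401; y_2 = 649·90 + 90·649 = 116820.
  From (x_2, y_2) = (842401, 116820): x_3 = 649·842401 + 52·90·116820 = 1093435849; y_3 = 649·116820 + 90·842401 = 151632270.
Step 3: Verify x_3² - 52·y_3² = 1195601955878350801 - 1195601955878350800 = 1 (should be 1). ✓

(x_1, y_1) = (649, 90); (x_3, y_3) = (1093435849, 151632270).


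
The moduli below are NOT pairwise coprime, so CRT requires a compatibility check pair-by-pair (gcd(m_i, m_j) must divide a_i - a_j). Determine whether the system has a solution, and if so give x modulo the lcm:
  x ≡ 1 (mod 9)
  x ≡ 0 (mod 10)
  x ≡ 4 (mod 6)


Moduli 9, 10, 6 are not pairwise coprime, so CRT works modulo lcm(m_i) when all pairwise compatibility conditions hold.
Pairwise compatibility: gcd(m_i, m_j) must divide a_i - a_j for every pair.
Merge one congruence at a time:
  Start: x ≡ 1 (mod 9).
  Combine with x ≡ 0 (mod 10): gcd(9, 10) = 1; 0 - 1 = -1, which IS divisible by 1, so compatible.
    Write x = 1 + 9·t and substitute into x ≡ 0 (mod 10): 9·t ≡ 0 − 1 = -1 (mod 10).
    Reduce coefficients mod 10: 9·t ≡ 9 (mod 10).
    The inverse of 9 mod 10 is 9 (since 9·9 = 81 = 8·10 + 1), so t ≡ 9·9 = 81 ≡ 1 (mod 10).
    Then x = 1 + 9·1 = 10, valid modulo lcm(9, 10) = 90: x ≡ 10 (mod 90).
  Combine with x ≡ 4 (mod 6): gcd(90, 6) = 6; 4 - 10 = -6, which IS divisible by 6, so compatible.
    Write x = 10 + 90·t and substitute into x ≡ 4 (mod 6): 90·t ≡ 4 − 10 = -6 (mod 6).
    Divide the congruence (and modulus) by g = 6: 15·t ≡ -1 (mod 1).
    Modulo 1 every t works; take t = 0.
    Then x = 10 + 90·0 = 10, valid modulo lcm(90, 6) = 90: x ≡ 10 (mod 90).
Verify: 10 mod 9 = 1, 10 mod 10 = 0, 10 mod 6 = 4.

x ≡ 10 (mod 90).


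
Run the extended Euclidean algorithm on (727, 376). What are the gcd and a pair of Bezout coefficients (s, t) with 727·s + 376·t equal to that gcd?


Euclidean algorithm on (727, 376) — divide until remainder is 0:
  727 = 1 · 376 + 351
  376 = 1 · 351 + 25
  351 = 14 · 25 + 1
  25 = 25 · 1 + 0
gcd(727, 376) = 1.
Track Bezout coefficients alongside the remainders: start with r₀ = 727 = a·1 + b·0 (s = 1, t = 0) and r₁ = 376 = a·0 + b·1 (s = 0, t = 1); each new remainder r_{k+1} = r_{k-1} − q_k·r_k inherits s_{k+1} = s_{k-1} − q_k·s_k, t_{k+1} = t_{k-1} − q_k·t_k, so r_k = a·s_k + b·t_k at every step:
  q = 1: r = 351, s = 1 − 1·0 = 1, t = 0 − 1·1 = -1  (check: 727·1 + 376·(-1) = 351)
  q = 1: r = 25, s = 0 − 1·1 = -1, t = 1 − 1·(-1) = 2  (check: 727·(-1) + 376·2 = 25)
  q = 14: r = 1, s = 1 − 14·(-1) = 15, t = -1 − 14·2 = -29  (check: 727·15 + 376·(-29) = 1)
The row with r = 1 (the gcd) gives the Bezout coefficients s = 15, t = -29.
Result: 727 · (15) + 376 · (-29) = 1.

gcd(727, 376) = 1; s = 15, t = -29 (check: 727·15 + 376·(-29) = 1).


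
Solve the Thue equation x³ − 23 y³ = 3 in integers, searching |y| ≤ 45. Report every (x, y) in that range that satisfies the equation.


The equation is x³ - 23y³ = 3. For fixed y, x³ = 23·y³ + 3, so a solution requires the RHS to be a perfect cube.
Strategy: iterate y from -45 to 45, compute RHS = 23·y³ + 3, and check whether it is a (positive or negative) perfect cube.
Check small values of y:
  y = 0: RHS = 3 is not a perfect cube.
  y = 1: RHS = 26 is not a perfect cube.
  y = -1: RHS = -20 is not a perfect cube.
  y = 2: RHS = 187 is not a perfect cube.
  y = -2: RHS = -181 is not a perfect cube.
  y = 3: RHS = 624 is not a perfect cube.
  y = -3: RHS = -618 is not a perfect cube.
Continuing the search up to |y| = 45 finds no solutions either.
No (x, y) in the scanned range satisfies the equation.

No integer solutions with |y| ≤ 45.


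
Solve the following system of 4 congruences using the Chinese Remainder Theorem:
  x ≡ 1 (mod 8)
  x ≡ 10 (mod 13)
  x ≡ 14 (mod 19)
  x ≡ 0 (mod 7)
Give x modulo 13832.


Product of moduli M = 8 · 13 · 19 · 7 = 13832.
Merge one congruence at a time:
  Start: x ≡ 1 (mod 8).
  Combine with x ≡ 10 (mod 13); new modulus lcm = 104.
    Write x = 1 + 8·t and substitute into x ≡ 10 (mod 13): 8·t ≡ 10 − 1 = 9 (mod 13).
    The inverse of 8 mod 13 is 5 (since 8·5 = 40 = 3·13 + 1), so t ≡ 5·9 = 45 ≡ 6 (mod 13).
    Then x = 1 + 8·6 = 49, valid modulo lcm(8, 13) = 104: x ≡ 49 (mod 104).
  Combine with x ≡ 14 (mod 19); new modulus lcm = 1976.
    Write x = 49 + 104·t and substitute into x ≡ 14 (mod 19): 104·t ≡ 14 − 49 = -35 (mod 19).
    Reduce coefficients mod 19: 9·t ≡ 3 (mod 19).
    The inverse of 9 mod 19 is 17 (since 9·17 = 153 = 8·19 + 1), so t ≡ 17·3 = 51 ≡ 13 (mod 19).
    Then x = 49 + 104·13 = 1401, valid modulo lcm(104, 19) = 1976: x ≡ 1401 (mod 1976).
  Combine with x ≡ 0 (mod 7); new modulus lcm = 13832.
    Write x = 1401 + 1976·t and substitute into x ≡ 0 (mod 7): 1976·t ≡ 0 − 1401 = -1401 (mod 7).
    Reduce coefficients mod 7: 2·t ≡ 6 (mod 7).
    The inverse of 2 mod 7 is 4 (since 2·4 = 8 = 1·7 + 1), so t ≡ 4·6 = 24 ≡ 3 (mod 7).
    Then x = 1401 + 1976·3 = 7329, valid modulo lcm(1976, 7) = 13832: x ≡ 7329 (mod 13832).
Verify against each original: 7329 mod 8 = 1, 7329 mod 13 = 10, 7329 mod 19 = 14, 7329 mod 7 = 0.

x ≡ 7329 (mod 13832).


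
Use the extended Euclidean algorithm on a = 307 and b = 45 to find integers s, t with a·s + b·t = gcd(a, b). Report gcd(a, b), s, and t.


Euclidean algorithm on (307, 45) — divide until remainder is 0:
  307 = 6 · 45 + 37
  45 = 1 · 37 + 8
  37 = 4 · 8 + 5
  8 = 1 · 5 + 3
  5 = 1 · 3 + 2
  3 = 1 · 2 + 1
  2 = 2 · 1 + 0
gcd(307, 45) = 1.
Track Bezout coefficients alongside the remainders: start with r₀ = 307 = a·1 + b·0 (s = 1, t = 0) and r₁ = 45 = a·0 + b·1 (s = 0, t = 1); each new remainder r_{k+1} = r_{k-1} − q_k·r_k inherits s_{k+1} = s_{k-1} − q_k·s_k, t_{k+1} = t_{k-1} − q_k·t_k, so r_k = a·s_k + b·t_k at every step:
  q = 6: r = 37, s = 1 − 6·0 = 1, t = 0 − 6·1 = -6  (check: 307·1 + 45·(-6) = 37)
  q = 1: r = 8, s = 0 − 1·1 = -1, t = 1 − 1·(-6) = 7  (check: 307·(-1) + 45·7 = 8)
  q = 4: r = 5, s = 1 − 4·(-1) = 5, t = -6 − 4·7 = -34  (check: 307·5 + 45·(-34) = 5)
  q = 1: r = 3, s = -1 − 1·5 = -6, t = 7 − 1·(-34) = 41  (check: 307·(-6) + 45·41 = 3)
  q = 1: r = 2, s = 5 − 1·(-6) = 11, t = -34 − 1·41 = -75  (check: 307·11 + 45·(-75) = 2)
  q = 1: r = 1, s = -6 − 1·11 = -17, t = 41 − 1·(-75) = 116  (check: 307·(-17) + 45·116 = 1)
The row with r = 1 (the gcd) gives the Bezout coefficients s = -17, t = 116.
Result: 307 · (-17) + 45 · (116) = 1.

gcd(307, 45) = 1; s = -17, t = 116 (check: 307·(-17) + 45·116 = 1).


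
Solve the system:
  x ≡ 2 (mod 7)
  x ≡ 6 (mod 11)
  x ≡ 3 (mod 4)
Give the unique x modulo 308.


Moduli 7, 11, 4 are pairwise coprime; by CRT there is a unique solution modulo M = 7 · 11 · 4 = 308.
Solve pairwise, accumulating the modulus:
  Start with x ≡ 2 (mod 7).
  Combine with x ≡ 6 (mod 11): since gcd(7, 11) = 1, we get a unique residue mod 77.
    Write x = 2 + 7·t and substitute into x ≡ 6 (mod 11): 7·t ≡ 6 − 2 = 4 (mod 11).
    The inverse of 7 mod 11 is 8 (since 7·8 = 56 = 5·11 + 1), so t ≡ 8·4 = 32 ≡ 10 (mod 11).
    Then x = 2 + 7·10 = 72, valid modulo lcm(7, 11) = 77: x ≡ 72 (mod 77).
  Combine with x ≡ 3 (mod 4): since gcd(77, 4) = 1, we get a unique residue mod 308.
    Write x = 72 + 77·t and substitute into x ≡ 3 (mod 4): 77·t ≡ 3 − 72 = -69 (mod 4).
    Reduce coefficients mod 4: 1·t ≡ 3 (mod 4).
    So t ≡ 3 (mod 4).
    Then x = 72 + 77·3 = 303, valid modulo lcm(77, 4) = 308: x ≡ 303 (mod 308).
Verify: 303 mod 7 = 2 ✓, 303 mod 11 = 6 ✓, 303 mod 4 = 3 ✓.

x ≡ 303 (mod 308).


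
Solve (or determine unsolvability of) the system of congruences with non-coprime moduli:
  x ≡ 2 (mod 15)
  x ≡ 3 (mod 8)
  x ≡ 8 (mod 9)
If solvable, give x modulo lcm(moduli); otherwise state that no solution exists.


Moduli 15, 8, 9 are not pairwise coprime, so CRT works modulo lcm(m_i) when all pairwise compatibility conditions hold.
Pairwise compatibility: gcd(m_i, m_j) must divide a_i - a_j for every pair.
Merge one congruence at a time:
  Start: x ≡ 2 (mod 15).
  Combine with x ≡ 3 (mod 8): gcd(15, 8) = 1; 3 - 2 = 1, which IS divisible by 1, so compatible.
    Write x = 2 + 15·t and substitute into x ≡ 3 (mod 8): 15·t ≡ 3 − 2 = 1 (mod 8).
    Reduce coefficients mod 8: 7·t ≡ 1 (mod 8).
    The inverse of 7 mod 8 is 7 (since 7·7 = 49 = 6·8 + 1), so t ≡ 7·1 = 7 ≡ 7 (mod 8).
    Then x = 2 + 15·7 = 107, valid modulo lcm(15, 8) = 120: x ≡ 107 (mod 120).
  Combine with x ≡ 8 (mod 9): gcd(120, 9) = 3; 8 - 107 = -99, which IS divisible by 3, so compatible.
    Write x = 107 + 120·t and substitute into x ≡ 8 (mod 9): 120·t ≡ 8 − 107 = -99 (mod 9).
    Divide the congruence (and modulus) by g = 3: 40·t ≡ -33 (mod 3).
    Reduce coefficients mod 3: 1·t ≡ 0 (mod 3).
    So t ≡ 0 (mod 3).
    Then x = 107 + 120·0 = 107, valid modulo lcm(120, 9) = 360: x ≡ 107 (mod 360).
Verify: 107 mod 15 = 2, 107 mod 8 = 3, 107 mod 9 = 8.

x ≡ 107 (mod 360).


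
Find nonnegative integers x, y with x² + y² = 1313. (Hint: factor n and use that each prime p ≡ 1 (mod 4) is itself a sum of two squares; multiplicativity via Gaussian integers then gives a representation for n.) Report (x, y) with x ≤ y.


Step 1: Factor n = 1313 = 13 · 101.
Step 2: Check the mod-4 condition on each prime factor: 13 ≡ 1 (mod 4), exponent 1; 101 ≡ 1 (mod 4), exponent 1.
All primes ≡ 3 (mod 4) appear to even exponent (or don't appear), so by the two-squares theorem n IS expressible as a sum of two squares.
Step 3: Build a representation. Here n = 13 · 101 is a product of primes ≡ 1 (mod 4). Each prime p ≡ 1 (mod 4) is itself a sum of two squares; find a² by testing p − a² for a perfect square:
  13: 13 − 1² = 12, 13 − 2² = 9 = 3² ⇒ 13 = 2² + 3².
  101: 101 − 1² = 100 = 10² ⇒ 101 = 1² + 10².
  Combine using the Brahmagupta–Fibonacci identity (a² + b²)(c² + d²) = (ac − bd)² + (ad + bc)² = (ac + bd)² + (ad − bc)²:
  13 · 101 = 1313: from (2² + 3²)(1² + 10²), take (2·1 − 3·10, 2·10 + 3·1) = (2 − 30, 20 + 3) = (-28, 23); dropping signs (only squares matter) gives (28, 23); check 28² + 23² = 784 + 529 = 1313 ✓.
Step 4: Order so x ≤ y and verify: 23² + 28² = 529 + 784 = 1313 = n. ✓

n = 1313 = 23² + 28² (one valid representation with x ≤ y).


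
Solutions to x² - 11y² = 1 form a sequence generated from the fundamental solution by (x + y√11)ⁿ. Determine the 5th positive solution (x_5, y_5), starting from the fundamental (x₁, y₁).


Step 1: Find the fundamental solution (x₁, y₁) of x² - 11y² = 1.
  Expand √11 as a continued fraction. a₀ = ⌊√11⌋ = 3; iterate m_{k+1} = d_k·a_k − m_k, d_{k+1} = (11 − m_{k+1}²)/d_k, a_{k+1} = ⌊(a₀ + m_{k+1})/d_{k+1}⌋ (starting m₀ = 0, d₀ = 1), with convergents p_k = a_k·p_{k-1} + p_{k-2}, q_k = a_k·q_{k-1} + q_{k-2} (p₋₁ = 1, q₋₁ = 0):
  k = 0: a₀ = 3; p₀/q₀ = 3/1; p₀² − 11·q₀² = 9 − 11 = -2.
  k = 1: m = 3, d = 2, a = ⌊(3 + 3)/2⌋ = 3; p/q = (3·3 + 1)/(3·1 + 0) = 10/3; p² − 11·q² = 100 − 99 = 1.
  The first convergent with p² − 11·q² = 1 gives the fundamental solution (x₁, y₁) = (10, 3).
Step 2: Apply the recurrence (x_{n+1}, y_{n+1}) = (x₁x_n + 11y₁y_n, x₁y_n + y₁x_n) repeatedly.
  From (x_1, y_1) = (10, 3): x_2 = 10·10 + 11·3·3 = 199; y_2 = 10·3 + 3·10 = 60.
  From (x_2, y_2) = (199, 60): x_3 = 10·199 + 11·3·60 = 3970; y_3 = 10·60 + 3·199 = 1197.
  From (x_3, y_3) = (3970, 1197): x_4 = 10·3970 + 11·3·1197 = 79201; y_4 = 10·1197 + 3·3970 = 23880.
  From (x_4, y_4) = (79201, 23880): x_5 = 10·79201 + 11·3·23880 = 1580050; y_5 = 10·23880 + 3·79201 = 476403.
Step 3: Verify x_5² - 11·y_5² = 2496558002500 - 2496558002499 = 1 (should be 1). ✓

(x_1, y_1) = (10, 3); (x_5, y_5) = (1580050, 476403).


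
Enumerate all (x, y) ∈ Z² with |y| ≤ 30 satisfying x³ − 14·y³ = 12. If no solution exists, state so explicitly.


The equation is x³ - 14y³ = 12. For fixed y, x³ = 14·y³ + 12, so a solution requires the RHS to be a perfect cube.
Strategy: iterate y from -30 to 30, compute RHS = 14·y³ + 12, and check whether it is a (positive or negative) perfect cube.
Check small values of y:
  y = 0: RHS = 12 is not a perfect cube.
  y = 1: RHS = 26 is not a perfect cube.
  y = -1: RHS = -2 is not a perfect cube.
  y = 2: RHS = 124 is not a perfect cube.
  y = -2: RHS = -100 is not a perfect cube.
  y = 3: RHS = 390 is not a perfect cube.
  y = -3: RHS = -366 is not a perfect cube.
Continuing the search up to |y| = 30 finds no solutions either.
No (x, y) in the scanned range satisfies the equation.

No integer solutions with |y| ≤ 30.


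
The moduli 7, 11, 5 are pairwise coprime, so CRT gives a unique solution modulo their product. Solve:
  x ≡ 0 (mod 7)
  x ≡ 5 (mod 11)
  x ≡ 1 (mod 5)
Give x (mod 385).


Moduli 7, 11, 5 are pairwise coprime; by CRT there is a unique solution modulo M = 7 · 11 · 5 = 385.
Solve pairwise, accumulating the modulus:
  Start with x ≡ 0 (mod 7).
  Combine with x ≡ 5 (mod 11): since gcd(7, 11) = 1, we get a unique residue mod 77.
    Write x = 0 + 7·t and substitute into x ≡ 5 (mod 11): 7·t ≡ 5 − 0 = 5 (mod 11).
    The inverse of 7 mod 11 is 8 (since 7·8 = 56 = 5·11 + 1), so t ≡ 8·5 = 40 ≡ 7 (mod 11).
    Then x = 0 + 7·7 = 49, valid modulo lcm(7, 11) = 77: x ≡ 49 (mod 77).
  Combine with x ≡ 1 (mod 5): since gcd(77, 5) = 1, we get a unique residue mod 385.
    Write x = 49 + 77·t and substitute into x ≡ 1 (mod 5): 77·t ≡ 1 − 49 = -48 (mod 5).
    Reduce coefficients mod 5: 2·t ≡ 2 (mod 5).
    The inverse of 2 mod 5 is 3 (since 2·3 = 6 = 1·5 + 1), so t ≡ 3·2 = 6 ≡ 1 (mod 5).
    Then x = 49 + 77·1 = 126, valid modulo lcm(77, 5) = 385: x ≡ 126 (mod 385).
Verify: 126 mod 7 = 0 ✓, 126 mod 11 = 5 ✓, 126 mod 5 = 1 ✓.

x ≡ 126 (mod 385).
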